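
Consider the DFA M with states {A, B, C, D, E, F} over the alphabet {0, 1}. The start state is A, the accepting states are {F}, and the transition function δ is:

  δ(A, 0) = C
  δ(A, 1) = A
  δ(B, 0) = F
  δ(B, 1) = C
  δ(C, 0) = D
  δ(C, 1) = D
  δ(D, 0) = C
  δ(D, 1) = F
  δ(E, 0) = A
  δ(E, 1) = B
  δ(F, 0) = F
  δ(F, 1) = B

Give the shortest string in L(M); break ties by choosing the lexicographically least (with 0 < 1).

A breadth-first search from A reaches an accepting state first via the path A → C → D → F on input 001.
No string of length < 3 is accepted (BFS exhausts all shorter strings without reaching an accepting state), and 001 is the lexicographically least accepting string of length 3.

001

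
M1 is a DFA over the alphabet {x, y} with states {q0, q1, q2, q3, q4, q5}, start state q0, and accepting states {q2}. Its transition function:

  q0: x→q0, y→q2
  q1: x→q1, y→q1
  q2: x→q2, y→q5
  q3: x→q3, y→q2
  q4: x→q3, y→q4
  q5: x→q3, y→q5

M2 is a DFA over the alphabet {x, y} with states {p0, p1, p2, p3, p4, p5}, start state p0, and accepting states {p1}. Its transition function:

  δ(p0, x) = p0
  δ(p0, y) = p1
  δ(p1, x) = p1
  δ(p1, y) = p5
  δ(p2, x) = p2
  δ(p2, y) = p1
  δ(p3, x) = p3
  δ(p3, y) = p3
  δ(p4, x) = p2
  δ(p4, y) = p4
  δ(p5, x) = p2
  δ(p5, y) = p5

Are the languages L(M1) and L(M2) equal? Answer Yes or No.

Exploring the product automaton M1 × M2 from the start pair (q0, p0), following both machines on each input symbol, reaches 4 state pairs: (q0, p0), (q2, p1), (q5, p5), (q3, p2).
M1 accepts in {q2} and M2 accepts in {p1}. In every reachable pair the two components are either both accepting — (q2, p1) — or both non-accepting, so no string is accepted by exactly one of the machines: L(M1) \ L(M2) and L(M2) \ L(M1) are both empty.
Hence every string is accepted by M1 iff it is accepted by M2, and the two languages coincide.

Yes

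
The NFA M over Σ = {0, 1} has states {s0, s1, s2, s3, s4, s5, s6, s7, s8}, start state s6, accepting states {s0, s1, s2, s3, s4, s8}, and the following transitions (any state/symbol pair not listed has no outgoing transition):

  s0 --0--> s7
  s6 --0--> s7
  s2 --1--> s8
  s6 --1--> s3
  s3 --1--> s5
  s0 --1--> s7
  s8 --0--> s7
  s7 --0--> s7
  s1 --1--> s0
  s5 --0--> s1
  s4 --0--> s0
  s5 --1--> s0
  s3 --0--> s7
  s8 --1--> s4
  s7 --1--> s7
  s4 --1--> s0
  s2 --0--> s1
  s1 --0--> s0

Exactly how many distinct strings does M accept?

5

The useful subgraph on states {s0, s1, s3, s5, s6} is acyclic, so L(M) is finite; the longest accepting path visits 5 useful states, giving maximum string length 4.
Counting accepting paths from s6 by length: 1 of length 1, 2 of length 3, 2 of length 4. Total 5.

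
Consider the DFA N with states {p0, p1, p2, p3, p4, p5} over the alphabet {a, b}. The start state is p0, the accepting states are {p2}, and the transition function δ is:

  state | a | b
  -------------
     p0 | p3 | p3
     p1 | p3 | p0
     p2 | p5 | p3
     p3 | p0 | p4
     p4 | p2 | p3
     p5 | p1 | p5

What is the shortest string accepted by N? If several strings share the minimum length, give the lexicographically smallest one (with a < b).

aba

A breadth-first search from p0 reaches an accepting state first via the path p0 → p3 → p4 → p2 on input aba.
No string of length < 3 is accepted (BFS exhausts all shorter strings without reaching an accepting state), and aba is the lexicographically least accepting string of length 3.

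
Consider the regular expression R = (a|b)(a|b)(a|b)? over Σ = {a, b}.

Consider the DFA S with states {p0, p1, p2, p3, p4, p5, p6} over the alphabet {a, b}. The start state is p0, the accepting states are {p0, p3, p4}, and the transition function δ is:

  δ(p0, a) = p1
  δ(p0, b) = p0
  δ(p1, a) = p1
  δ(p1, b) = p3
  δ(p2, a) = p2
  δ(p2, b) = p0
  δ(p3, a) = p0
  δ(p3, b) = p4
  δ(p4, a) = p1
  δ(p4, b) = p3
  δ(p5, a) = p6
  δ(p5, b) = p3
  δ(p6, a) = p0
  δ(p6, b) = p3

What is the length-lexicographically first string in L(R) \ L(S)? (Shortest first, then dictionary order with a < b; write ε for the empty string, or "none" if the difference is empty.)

aa

The string aa is accepted by R but not by S.
No shorter string lies in the difference, and aa is the lexicographically first length-2 string in L(R) \ L(S).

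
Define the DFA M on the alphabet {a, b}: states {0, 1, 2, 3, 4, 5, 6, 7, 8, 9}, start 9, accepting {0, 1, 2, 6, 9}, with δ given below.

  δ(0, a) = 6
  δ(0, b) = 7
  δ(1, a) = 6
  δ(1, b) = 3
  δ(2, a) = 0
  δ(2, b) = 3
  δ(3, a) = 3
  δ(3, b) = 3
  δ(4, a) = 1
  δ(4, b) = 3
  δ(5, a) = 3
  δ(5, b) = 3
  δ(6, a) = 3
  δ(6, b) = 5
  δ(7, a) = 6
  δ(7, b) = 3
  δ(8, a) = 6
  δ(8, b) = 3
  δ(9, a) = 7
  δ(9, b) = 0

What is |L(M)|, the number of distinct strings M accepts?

The useful subgraph on states {0, 6, 7, 9} is acyclic, so L(M) is finite; the longest accepting path visits 4 useful states, giving maximum string length 3.
Counting accepting paths from 9 by length: 1 of length 0, 1 of length 1, 2 of length 2, 1 of length 3. Total 5.

5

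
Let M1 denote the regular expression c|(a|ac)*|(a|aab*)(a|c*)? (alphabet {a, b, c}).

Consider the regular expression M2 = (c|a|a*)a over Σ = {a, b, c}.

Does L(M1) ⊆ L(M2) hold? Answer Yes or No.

The empty string ε is in L(M1) but not in L(M2).
So L(M1) ⊄ L(M2).

No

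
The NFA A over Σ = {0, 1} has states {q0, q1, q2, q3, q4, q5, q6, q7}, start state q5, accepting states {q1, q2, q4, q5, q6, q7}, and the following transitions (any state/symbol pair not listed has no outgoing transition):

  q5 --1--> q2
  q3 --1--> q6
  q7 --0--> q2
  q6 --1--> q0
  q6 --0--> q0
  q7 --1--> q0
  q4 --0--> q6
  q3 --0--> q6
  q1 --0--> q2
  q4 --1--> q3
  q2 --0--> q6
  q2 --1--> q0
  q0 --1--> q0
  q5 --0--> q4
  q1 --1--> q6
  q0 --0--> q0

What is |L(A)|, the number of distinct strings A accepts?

7

The useful subgraph on states {q2, q3, q4, q5, q6} is acyclic, so L(A) is finite; the longest accepting path visits 4 useful states, giving maximum string length 3.
Counting accepting paths from q5 by length: 1 of length 0, 2 of length 1, 2 of length 2, 2 of length 3. Total 7.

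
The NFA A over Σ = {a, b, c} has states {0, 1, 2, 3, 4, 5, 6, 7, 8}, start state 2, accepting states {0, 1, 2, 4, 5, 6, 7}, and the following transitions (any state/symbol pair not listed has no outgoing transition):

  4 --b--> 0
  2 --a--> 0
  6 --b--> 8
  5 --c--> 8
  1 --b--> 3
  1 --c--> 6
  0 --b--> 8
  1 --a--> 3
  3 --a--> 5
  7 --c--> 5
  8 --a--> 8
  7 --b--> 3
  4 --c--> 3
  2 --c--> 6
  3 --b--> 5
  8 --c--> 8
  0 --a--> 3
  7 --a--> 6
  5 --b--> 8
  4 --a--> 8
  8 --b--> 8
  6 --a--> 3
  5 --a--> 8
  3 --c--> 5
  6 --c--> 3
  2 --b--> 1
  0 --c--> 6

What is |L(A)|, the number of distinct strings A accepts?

The useful subgraph on states {0, 1, 2, 3, 5, 6} is acyclic, so L(A) is finite; the longest accepting path visits 5 useful states, giving maximum string length 4.
Counting accepting paths from 2 by length: 1 of length 0, 3 of length 1, 2 of length 2, 15 of length 3, 12 of length 4. Total 33.

33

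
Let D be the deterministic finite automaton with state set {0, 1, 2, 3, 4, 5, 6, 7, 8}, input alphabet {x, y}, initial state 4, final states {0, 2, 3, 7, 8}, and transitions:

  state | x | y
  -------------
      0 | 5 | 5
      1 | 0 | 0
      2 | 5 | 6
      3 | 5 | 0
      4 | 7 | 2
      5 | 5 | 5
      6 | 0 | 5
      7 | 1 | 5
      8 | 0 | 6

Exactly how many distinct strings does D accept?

The useful subgraph on states {0, 1, 2, 4, 6, 7} is acyclic, so L(D) is finite; the longest accepting path visits 4 useful states, giving maximum string length 3.
Counting accepting paths from 4 by length: 2 of length 1, 3 of length 3. Total 5.

5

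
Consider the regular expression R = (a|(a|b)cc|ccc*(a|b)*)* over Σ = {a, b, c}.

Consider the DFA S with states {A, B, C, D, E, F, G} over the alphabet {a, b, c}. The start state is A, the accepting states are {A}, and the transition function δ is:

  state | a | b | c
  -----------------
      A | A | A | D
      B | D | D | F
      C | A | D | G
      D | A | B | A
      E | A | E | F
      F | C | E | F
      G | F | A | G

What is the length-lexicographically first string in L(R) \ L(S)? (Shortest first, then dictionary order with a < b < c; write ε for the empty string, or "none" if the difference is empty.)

ccc

The string ccc is accepted by R but not by S.
No shorter string lies in the difference, and ccc is the lexicographically first length-3 string in L(R) \ L(S).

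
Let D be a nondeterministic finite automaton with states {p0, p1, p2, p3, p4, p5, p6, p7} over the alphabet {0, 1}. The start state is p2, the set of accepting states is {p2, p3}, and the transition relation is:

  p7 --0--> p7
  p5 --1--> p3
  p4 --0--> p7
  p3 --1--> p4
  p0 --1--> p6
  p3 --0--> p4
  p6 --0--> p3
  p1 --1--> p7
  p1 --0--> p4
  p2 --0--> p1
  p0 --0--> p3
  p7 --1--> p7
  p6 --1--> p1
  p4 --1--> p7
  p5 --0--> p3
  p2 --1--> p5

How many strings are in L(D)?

3

The useful subgraph on states {p2, p3, p5} is acyclic, so L(D) is finite; the longest accepting path visits 3 useful states, giving maximum string length 2.
Counting accepting paths from p2 by length: 1 of length 0, 2 of length 2. Total 3.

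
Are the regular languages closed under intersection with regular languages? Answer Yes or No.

Yes

This is a special case of closure under intersection: the product of the two DFAs, accepting on F₁ × F₂, recognises the intersection.
So the regular languages are closed under intersection with a regular language.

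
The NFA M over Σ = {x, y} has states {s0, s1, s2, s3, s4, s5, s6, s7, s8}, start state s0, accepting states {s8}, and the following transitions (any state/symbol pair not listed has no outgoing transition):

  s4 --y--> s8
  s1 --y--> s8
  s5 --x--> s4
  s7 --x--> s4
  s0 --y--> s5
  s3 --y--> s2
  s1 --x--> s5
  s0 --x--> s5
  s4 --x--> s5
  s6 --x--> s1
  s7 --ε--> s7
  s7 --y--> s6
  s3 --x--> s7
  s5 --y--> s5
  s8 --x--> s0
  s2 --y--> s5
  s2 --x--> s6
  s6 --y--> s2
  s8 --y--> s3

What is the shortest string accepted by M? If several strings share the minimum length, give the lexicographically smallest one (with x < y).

A breadth-first search from s0 reaches an accepting state first via the path s0 → s5 → s4 → s8 on input xxy.
No string of length < 3 is accepted (BFS exhausts all shorter strings without reaching an accepting state), and xxy is the lexicographically least accepting string of length 3.

xxy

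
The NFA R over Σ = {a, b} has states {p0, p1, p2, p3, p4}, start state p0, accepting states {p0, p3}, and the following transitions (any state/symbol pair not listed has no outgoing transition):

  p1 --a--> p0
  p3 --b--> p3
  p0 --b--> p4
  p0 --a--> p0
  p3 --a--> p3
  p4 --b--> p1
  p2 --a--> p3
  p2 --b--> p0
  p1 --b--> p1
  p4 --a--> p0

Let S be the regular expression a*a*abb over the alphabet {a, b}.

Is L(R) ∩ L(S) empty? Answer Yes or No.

Yes

Converting the expression S to a DFA (subset construction, then merging equivalent states) gives the minimal DFA with states {s0, s1, s2, s3, s4}, start state s0, accepting states {s4} and transitions s0: a→s1, b→s2; s1: a→s1, b→s3; s2: a→s2, b→s2; s3: a→s2, b→s4; s4: a→s2, b→s2.
Exploring the product automaton R × S from the start pair (p0, s0), following both machines on each input symbol, reaches 7 state pairs: (p0, s0), (p0, s1), (p4, s2), (p4, s3), (p0, s2), (p1, s2), (p1, s4).
R accepts in {p0, p3} and S accepts in {s4}; no reachable pair has both components accepting, so no string drives both machines to acceptance simultaneously and L(R) ∩ L(S) = ∅.
So no string is accepted by both, and the intersection is empty.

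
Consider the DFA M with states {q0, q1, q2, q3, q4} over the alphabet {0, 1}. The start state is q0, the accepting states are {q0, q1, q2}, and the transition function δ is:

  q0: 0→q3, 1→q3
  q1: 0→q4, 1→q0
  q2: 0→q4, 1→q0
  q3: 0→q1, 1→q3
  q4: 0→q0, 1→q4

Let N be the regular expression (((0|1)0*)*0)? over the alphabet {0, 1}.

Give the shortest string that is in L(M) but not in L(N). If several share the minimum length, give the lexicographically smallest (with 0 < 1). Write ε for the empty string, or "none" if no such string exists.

The string 001 is accepted by M but not by N.
No shorter string lies in the difference, and 001 is the lexicographically first length-3 string in L(M) \ L(N).

001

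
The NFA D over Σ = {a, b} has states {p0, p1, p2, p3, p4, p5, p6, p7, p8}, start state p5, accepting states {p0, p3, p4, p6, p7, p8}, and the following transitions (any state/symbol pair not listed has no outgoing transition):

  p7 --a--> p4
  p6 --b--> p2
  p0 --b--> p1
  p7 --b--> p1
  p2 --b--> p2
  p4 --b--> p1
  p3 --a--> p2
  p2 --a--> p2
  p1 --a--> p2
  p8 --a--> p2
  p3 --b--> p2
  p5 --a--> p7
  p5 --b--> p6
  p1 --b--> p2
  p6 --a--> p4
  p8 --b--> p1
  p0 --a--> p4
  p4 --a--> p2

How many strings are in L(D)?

4

The useful subgraph on states {p4, p5, p6, p7} is acyclic, so L(D) is finite; the longest accepting path visits 3 useful states, giving maximum string length 2.
Counting accepting paths from p5 by length: 2 of length 1, 2 of length 2. Total 4.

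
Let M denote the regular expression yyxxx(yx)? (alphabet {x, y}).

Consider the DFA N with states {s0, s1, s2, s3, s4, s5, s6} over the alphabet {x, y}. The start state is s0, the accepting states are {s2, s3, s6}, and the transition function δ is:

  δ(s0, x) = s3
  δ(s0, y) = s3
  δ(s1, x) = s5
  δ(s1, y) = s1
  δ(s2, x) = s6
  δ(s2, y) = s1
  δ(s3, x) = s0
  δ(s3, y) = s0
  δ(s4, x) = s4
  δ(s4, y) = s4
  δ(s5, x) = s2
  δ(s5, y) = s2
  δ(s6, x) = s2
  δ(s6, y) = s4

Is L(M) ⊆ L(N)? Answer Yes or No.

Converting the expression M to a DFA (subset construction, then merging equivalent states) gives the minimal DFA with states {m0, m1, m2, m3, m4, m5, m6, m7, m8}, start state m0, accepting states {m6, m8} and transitions m0: x→m1, y→m2; m1: x→m1, y→m1; m2: x→m1, y→m3; m3: x→m4, y→m1; m4: x→m5, y→m1; m5: x→m6, y→m1; m6: x→m1, y→m7; m7: x→m8, y→m1; m8: x→m1, y→m1.
Exploring the product automaton M × N from the start pair (m0, s0), following both machines on each input symbol, reaches 10 state pairs: (m0, s0), (m1, s3), (m2, s3), (m1, s0), (m3, s0), (m4, s3), (m5, s0), (m6, s3), (m7, s0), (m8, s3).
M accepts in {m6, m8} and N accepts in {s2, s3, s6}. The reachable pairs whose M-component is accepting are (m6, s3), (m8, s3); in each of them the N-component is accepting too, so the product for L(M) \ L(N) (M-component accepting, N-component rejecting) has no reachable accepting pair and the difference is empty.
Hence every string in L(M) is also in L(N).

Yes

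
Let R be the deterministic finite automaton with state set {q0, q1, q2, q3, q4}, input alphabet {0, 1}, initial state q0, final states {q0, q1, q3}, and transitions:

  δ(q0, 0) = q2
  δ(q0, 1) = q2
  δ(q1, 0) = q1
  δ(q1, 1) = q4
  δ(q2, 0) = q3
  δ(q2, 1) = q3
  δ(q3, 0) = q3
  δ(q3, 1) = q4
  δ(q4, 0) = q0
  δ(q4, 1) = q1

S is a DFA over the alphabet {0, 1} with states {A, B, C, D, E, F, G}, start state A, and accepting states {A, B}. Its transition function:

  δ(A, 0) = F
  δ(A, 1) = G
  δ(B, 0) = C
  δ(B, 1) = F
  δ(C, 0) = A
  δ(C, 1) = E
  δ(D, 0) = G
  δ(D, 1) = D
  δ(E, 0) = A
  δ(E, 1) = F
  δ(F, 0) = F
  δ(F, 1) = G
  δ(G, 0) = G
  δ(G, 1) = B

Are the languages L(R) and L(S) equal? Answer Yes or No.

No

The string 00 is accepted by R but rejected by S.
So L(R) ≠ L(S).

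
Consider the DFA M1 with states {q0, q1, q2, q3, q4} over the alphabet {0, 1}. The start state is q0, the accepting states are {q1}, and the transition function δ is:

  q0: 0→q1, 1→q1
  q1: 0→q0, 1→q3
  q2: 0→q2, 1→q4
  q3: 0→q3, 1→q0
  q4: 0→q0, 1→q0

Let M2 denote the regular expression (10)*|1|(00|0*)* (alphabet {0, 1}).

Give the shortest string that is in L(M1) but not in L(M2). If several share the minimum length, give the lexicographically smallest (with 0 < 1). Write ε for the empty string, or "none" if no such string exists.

001

The string 001 is accepted by M1 but not by M2.
No shorter string lies in the difference, and 001 is the lexicographically first length-3 string in L(M1) \ L(M2).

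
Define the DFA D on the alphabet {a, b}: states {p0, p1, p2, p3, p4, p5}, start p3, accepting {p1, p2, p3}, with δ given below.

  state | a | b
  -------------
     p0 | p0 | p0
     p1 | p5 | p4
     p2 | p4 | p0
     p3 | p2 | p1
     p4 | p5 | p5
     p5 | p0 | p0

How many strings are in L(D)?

The useful subgraph on states {p1, p2, p3} is acyclic, so L(D) is finite; the longest accepting path visits 2 useful states, giving maximum string length 1.
Counting accepting paths from p3 by length: 1 of length 0, 2 of length 1. Total 3.

3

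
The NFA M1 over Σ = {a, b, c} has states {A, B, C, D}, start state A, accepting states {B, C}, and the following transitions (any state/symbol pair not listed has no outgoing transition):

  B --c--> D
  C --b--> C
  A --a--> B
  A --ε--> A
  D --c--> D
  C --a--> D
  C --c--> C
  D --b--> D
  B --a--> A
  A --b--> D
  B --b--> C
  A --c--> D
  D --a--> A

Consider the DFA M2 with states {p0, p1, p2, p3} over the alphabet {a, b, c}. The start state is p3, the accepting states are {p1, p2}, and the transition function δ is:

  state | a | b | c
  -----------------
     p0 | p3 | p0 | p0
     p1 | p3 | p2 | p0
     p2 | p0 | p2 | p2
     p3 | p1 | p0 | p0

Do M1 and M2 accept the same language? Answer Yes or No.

Exploring the product automaton M1 × M2 from the start pair (A, p3), following both machines on each input symbol, reaches 4 state pairs: (A, p3), (B, p1), (D, p0), (C, p2).
M1 accepts in {B, C} and M2 accepts in {p1, p2}. In every reachable pair the two components are either both accepting — (B, p1), (C, p2) — or both non-accepting, so no string is accepted by exactly one of the machines: L(M1) \ L(M2) and L(M2) \ L(M1) are both empty.
Hence every string is accepted by M1 iff it is accepted by M2, and the two languages coincide.

Yes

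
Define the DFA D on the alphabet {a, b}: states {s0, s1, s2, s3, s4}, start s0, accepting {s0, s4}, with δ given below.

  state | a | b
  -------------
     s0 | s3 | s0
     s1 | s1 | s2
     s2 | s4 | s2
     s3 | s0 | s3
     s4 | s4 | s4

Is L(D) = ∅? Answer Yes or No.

The empty string ε is accepted: the run s0 ends in the accepting state s0.
Since at least one string is accepted, L(D) is not empty.

No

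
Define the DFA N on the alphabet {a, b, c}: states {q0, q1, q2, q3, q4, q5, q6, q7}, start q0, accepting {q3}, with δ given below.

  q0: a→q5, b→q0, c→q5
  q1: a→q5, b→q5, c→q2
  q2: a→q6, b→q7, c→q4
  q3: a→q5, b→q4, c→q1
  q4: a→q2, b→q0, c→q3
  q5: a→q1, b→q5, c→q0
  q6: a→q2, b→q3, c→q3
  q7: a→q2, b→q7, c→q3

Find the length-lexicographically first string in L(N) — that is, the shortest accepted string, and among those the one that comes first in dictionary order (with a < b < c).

aacab

A breadth-first search from q0 reaches an accepting state first via the path q0 → q5 → q1 → q2 → q6 → q3 on input aacab.
No string of length < 5 is accepted (BFS exhausts all shorter strings without reaching an accepting state), and aacab is the lexicographically least accepting string of length 5.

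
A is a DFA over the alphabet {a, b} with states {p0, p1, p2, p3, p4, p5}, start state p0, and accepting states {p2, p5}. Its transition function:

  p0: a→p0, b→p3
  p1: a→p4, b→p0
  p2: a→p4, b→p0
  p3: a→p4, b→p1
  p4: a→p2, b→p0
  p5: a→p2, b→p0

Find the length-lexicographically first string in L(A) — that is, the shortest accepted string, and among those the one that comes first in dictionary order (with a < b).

baa

A breadth-first search from p0 reaches an accepting state first via the path p0 → p3 → p4 → p2 on input baa.
No string of length < 3 is accepted (BFS exhausts all shorter strings without reaching an accepting state), and baa is the lexicographically least accepting string of length 3.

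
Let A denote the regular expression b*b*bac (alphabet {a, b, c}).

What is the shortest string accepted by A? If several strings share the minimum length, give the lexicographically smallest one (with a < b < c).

bac

By inspection of the expression, no string of length less than 3 matches, and bac is the lexicographically first match of length 3.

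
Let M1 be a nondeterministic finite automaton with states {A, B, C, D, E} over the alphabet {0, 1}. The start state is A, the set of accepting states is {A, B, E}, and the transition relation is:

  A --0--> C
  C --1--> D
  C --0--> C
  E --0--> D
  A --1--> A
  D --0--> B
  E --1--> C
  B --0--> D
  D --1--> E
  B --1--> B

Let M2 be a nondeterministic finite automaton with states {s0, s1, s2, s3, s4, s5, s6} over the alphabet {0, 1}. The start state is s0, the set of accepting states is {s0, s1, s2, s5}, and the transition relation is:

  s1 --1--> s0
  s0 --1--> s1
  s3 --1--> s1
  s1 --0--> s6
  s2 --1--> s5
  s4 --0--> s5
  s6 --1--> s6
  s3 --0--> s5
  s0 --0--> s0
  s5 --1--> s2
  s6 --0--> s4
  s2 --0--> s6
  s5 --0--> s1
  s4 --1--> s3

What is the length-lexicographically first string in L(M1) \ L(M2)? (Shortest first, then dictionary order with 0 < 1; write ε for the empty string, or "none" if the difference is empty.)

010

The string 010 is accepted by M1 but not by M2.
No shorter string lies in the difference, and 010 is the lexicographically first length-3 string in L(M1) \ L(M2).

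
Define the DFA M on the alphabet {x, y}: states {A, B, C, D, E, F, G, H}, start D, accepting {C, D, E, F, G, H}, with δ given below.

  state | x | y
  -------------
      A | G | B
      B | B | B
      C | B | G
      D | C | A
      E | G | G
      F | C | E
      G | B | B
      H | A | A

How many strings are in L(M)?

The useful subgraph on states {A, C, D, G} is acyclic, so L(M) is finite; the longest accepting path visits 3 useful states, giving maximum string length 2.
Counting accepting paths from D by length: 1 of length 0, 1 of length 1, 2 of length 2. Total 4.

4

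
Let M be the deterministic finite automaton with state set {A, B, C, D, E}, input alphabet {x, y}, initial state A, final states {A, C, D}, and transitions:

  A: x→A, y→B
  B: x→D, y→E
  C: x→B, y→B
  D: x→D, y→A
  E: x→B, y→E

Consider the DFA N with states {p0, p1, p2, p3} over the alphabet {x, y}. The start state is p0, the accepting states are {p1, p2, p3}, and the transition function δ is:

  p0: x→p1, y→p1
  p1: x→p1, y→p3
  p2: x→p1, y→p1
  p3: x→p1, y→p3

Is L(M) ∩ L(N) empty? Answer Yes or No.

The string x is accepted by both M and N.
Hence L(M) ∩ L(N) ≠ ∅.

No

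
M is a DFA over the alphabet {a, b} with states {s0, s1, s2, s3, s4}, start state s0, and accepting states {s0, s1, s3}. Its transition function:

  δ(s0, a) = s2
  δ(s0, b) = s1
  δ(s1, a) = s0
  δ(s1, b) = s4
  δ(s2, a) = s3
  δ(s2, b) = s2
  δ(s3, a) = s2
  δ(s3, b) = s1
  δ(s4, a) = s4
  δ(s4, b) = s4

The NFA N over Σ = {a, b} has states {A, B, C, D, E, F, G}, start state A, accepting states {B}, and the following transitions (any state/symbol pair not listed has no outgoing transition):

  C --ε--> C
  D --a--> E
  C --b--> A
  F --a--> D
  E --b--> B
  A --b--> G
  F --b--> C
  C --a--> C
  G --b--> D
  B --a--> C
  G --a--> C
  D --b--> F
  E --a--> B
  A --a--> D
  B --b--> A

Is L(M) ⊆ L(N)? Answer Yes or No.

The empty string ε is in L(M) but not in L(N).
So L(M) ⊄ L(N).

No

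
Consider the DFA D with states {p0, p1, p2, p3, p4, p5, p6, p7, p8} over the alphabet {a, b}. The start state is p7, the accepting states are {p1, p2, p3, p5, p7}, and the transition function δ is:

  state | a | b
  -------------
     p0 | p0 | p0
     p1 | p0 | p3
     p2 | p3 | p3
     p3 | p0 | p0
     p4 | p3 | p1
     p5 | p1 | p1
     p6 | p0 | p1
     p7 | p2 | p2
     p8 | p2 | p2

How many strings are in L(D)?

The useful subgraph on states {p2, p3, p7} is acyclic, so L(D) is finite; the longest accepting path visits 3 useful states, giving maximum string length 2.
Counting accepting paths from p7 by length: 1 of length 0, 2 of length 1, 4 of length 2. Total 7.

7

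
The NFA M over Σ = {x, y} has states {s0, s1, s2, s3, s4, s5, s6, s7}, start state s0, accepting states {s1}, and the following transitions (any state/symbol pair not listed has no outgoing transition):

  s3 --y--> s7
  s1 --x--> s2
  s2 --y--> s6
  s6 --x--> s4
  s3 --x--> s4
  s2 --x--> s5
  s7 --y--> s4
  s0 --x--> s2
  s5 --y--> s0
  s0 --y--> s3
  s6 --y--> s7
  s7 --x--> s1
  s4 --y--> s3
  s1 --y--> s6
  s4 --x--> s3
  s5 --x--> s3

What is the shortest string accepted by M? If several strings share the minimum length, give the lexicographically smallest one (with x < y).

A breadth-first search from s0 reaches an accepting state first via the path s0 → s3 → s7 → s1 on input yyx.
No string of length < 3 is accepted (BFS exhausts all shorter strings without reaching an accepting state), and yyx is the lexicographically least accepting string of length 3.

yyx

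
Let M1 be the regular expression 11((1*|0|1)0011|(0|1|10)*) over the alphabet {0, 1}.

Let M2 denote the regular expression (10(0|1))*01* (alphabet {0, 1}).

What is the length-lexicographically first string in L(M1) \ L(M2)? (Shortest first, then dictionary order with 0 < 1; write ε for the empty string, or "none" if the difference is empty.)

The string 11 is accepted by M1 but not by M2.
No shorter string lies in the difference, and 11 is the lexicographically first length-2 string in L(M1) \ L(M2).

11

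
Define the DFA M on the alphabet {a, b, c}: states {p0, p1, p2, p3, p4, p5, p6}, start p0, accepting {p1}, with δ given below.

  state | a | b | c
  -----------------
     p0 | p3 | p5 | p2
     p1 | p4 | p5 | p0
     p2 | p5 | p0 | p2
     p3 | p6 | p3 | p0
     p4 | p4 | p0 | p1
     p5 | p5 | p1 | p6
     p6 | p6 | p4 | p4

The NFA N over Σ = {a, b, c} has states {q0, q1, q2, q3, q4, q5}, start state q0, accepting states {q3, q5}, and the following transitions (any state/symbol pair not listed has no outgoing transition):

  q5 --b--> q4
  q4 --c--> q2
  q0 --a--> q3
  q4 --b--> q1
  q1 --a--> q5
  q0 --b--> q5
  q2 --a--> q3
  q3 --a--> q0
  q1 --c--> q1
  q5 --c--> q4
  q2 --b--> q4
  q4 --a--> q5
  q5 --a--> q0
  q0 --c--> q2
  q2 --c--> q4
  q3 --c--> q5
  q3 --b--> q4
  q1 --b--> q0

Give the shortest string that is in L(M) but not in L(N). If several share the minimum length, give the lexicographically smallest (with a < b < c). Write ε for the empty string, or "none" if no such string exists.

The string bb is accepted by M but not by N.
No shorter string lies in the difference, and bb is the lexicographically first length-2 string in L(M) \ L(N).

bb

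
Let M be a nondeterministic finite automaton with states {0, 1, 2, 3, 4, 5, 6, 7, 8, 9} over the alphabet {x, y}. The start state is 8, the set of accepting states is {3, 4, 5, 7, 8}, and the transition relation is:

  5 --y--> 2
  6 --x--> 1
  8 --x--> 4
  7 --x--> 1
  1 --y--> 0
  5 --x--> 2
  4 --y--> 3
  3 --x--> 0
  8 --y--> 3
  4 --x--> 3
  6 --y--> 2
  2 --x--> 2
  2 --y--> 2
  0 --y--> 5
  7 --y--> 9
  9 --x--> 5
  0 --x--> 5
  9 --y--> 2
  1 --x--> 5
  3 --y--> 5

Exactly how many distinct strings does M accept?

14

The useful subgraph on states {0, 3, 4, 5, 8} is acyclic, so L(M) is finite; the longest accepting path visits 5 useful states, giving maximum string length 4.
Counting accepting paths from 8 by length: 1 of length 0, 2 of length 1, 3 of length 2, 4 of length 3, 4 of length 4. Total 14.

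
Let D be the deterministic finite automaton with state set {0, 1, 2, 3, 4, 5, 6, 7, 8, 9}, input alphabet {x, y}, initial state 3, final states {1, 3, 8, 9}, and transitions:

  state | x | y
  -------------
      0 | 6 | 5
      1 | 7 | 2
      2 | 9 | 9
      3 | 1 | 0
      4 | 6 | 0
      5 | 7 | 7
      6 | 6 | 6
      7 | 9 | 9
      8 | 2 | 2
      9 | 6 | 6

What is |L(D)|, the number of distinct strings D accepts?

10

The useful subgraph on states {0, 1, 2, 3, 5, 7, 9} is acyclic, so L(D) is finite; the longest accepting path visits 5 useful states, giving maximum string length 4.
Counting accepting paths from 3 by length: 1 of length 0, 1 of length 1, 4 of length 3, 4 of length 4. Total 10.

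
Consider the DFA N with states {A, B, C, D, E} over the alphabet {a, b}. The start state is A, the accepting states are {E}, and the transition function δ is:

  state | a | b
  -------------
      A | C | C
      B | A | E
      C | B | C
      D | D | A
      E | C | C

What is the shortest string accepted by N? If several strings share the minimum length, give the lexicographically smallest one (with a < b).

A breadth-first search from A reaches an accepting state first via the path A → C → B → E on input aab.
No string of length < 3 is accepted (BFS exhausts all shorter strings without reaching an accepting state), and aab is the lexicographically least accepting string of length 3.

aab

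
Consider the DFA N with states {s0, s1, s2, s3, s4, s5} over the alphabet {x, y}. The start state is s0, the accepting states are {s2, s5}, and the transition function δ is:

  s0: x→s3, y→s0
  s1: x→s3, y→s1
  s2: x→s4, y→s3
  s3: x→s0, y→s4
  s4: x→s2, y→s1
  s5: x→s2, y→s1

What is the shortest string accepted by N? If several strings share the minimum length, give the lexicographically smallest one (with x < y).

A breadth-first search from s0 reaches an accepting state first via the path s0 → s3 → s4 → s2 on input xyx.
No string of length < 3 is accepted (BFS exhausts all shorter strings without reaching an accepting state), and xyx is the lexicographically least accepting string of length 3.

xyx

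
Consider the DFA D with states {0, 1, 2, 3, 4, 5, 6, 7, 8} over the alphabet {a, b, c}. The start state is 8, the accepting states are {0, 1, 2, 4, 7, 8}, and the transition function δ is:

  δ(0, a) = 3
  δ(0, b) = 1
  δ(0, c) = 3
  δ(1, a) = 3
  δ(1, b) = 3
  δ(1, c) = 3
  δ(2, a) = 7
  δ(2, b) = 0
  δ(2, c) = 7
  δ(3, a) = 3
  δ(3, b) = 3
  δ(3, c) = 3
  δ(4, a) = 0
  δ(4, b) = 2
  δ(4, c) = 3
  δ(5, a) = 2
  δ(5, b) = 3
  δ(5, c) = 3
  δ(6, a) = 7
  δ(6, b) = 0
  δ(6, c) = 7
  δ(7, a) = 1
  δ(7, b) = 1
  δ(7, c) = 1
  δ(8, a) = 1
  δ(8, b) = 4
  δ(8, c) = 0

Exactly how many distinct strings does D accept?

The useful subgraph on states {0, 1, 2, 4, 7, 8} is acyclic, so L(D) is finite; the longest accepting path visits 5 useful states, giving maximum string length 4.
Counting accepting paths from 8 by length: 1 of length 0, 3 of length 1, 3 of length 2, 4 of length 3, 7 of length 4. Total 18.

18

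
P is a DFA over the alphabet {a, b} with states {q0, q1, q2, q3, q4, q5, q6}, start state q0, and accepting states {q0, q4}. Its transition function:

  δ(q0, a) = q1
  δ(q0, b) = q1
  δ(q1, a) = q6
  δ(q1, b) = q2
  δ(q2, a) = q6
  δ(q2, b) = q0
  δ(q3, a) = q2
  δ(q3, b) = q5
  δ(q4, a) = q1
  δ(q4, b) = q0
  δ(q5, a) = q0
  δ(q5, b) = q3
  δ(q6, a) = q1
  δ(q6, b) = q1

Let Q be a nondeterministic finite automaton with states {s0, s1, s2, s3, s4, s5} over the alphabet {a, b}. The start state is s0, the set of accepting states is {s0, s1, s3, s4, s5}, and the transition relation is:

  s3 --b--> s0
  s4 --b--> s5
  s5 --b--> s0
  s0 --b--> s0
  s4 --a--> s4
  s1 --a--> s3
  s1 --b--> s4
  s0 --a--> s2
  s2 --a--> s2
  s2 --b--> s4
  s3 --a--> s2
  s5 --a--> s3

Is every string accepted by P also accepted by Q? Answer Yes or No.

Yes

Exploring the product automaton P × Q from the start pair (q0, s0), following both machines on each input symbol, reaches 13 state pairs: (q0, s0), (q1, s2), (q1, s0), (q6, s2), (q2, s4), (q2, s0), (q1, s4), (q6, s4), (q0, s5), (q2, s5), (q1, s5), (q1, s3), (q6, s3).
P accepts in {q0, q4} and Q accepts in {s0, s1, s3, s4, s5}. The reachable pairs whose P-component is accepting are (q0, s0), (q0, s5); in each of them the Q-component is accepting too, so the product for L(P) \ L(Q) (P-component accepting, Q-component rejecting) has no reachable accepting pair and the difference is empty.
Hence every string in L(P) is also in L(Q).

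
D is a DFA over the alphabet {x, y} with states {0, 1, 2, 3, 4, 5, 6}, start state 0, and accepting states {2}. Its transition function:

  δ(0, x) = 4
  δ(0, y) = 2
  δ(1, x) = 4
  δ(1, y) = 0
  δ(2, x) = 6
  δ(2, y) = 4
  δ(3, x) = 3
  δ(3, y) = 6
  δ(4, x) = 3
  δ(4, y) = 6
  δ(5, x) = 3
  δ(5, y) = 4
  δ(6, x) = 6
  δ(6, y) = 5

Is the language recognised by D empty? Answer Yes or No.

The string y is accepted: the run 0 → 2 ends in the accepting state 2.
Since at least one string is accepted, L(D) is not empty.

No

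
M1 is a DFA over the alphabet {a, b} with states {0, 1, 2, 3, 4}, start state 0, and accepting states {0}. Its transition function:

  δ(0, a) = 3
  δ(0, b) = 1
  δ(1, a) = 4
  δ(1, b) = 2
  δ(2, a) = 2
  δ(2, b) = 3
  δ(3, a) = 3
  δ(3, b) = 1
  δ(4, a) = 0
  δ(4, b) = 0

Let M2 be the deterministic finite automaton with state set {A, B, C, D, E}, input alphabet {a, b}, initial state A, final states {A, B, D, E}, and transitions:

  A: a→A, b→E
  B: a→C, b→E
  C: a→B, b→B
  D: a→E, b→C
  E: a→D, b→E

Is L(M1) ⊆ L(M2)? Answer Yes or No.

No

The string bab is in L(M1) but not in L(M2).
So L(M1) ⊄ L(M2).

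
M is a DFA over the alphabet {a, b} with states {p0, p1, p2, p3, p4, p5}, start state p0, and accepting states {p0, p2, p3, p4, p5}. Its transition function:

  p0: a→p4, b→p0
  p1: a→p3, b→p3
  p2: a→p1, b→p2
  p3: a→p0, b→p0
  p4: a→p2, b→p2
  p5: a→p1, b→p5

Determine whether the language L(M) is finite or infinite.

State p0 is reachable from the start and can reach an accepting state, and it lies on the cycle p0 → p0.
Traversing that cycle any number of times yields accepted strings of unbounded length, so the language is infinite.

infinite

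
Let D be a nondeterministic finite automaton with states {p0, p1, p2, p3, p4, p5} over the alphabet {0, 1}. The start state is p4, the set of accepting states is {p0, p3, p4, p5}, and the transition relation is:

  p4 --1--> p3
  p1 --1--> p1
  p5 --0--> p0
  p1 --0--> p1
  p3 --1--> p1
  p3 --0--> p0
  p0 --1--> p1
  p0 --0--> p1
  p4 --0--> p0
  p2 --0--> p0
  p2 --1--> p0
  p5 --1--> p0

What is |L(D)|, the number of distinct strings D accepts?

4

The useful subgraph on states {p0, p3, p4} is acyclic, so L(D) is finite; the longest accepting path visits 3 useful states, giving maximum string length 2.
Counting accepting paths from p4 by length: 1 of length 0, 2 of length 1, 1 of length 2. Total 4.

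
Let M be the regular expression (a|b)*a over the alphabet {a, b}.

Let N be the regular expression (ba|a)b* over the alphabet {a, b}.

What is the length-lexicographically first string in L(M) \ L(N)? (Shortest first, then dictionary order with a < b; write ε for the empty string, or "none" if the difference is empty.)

The string aa is accepted by M but not by N.
No shorter string lies in the difference, and aa is the lexicographically first length-2 string in L(M) \ L(N).

aa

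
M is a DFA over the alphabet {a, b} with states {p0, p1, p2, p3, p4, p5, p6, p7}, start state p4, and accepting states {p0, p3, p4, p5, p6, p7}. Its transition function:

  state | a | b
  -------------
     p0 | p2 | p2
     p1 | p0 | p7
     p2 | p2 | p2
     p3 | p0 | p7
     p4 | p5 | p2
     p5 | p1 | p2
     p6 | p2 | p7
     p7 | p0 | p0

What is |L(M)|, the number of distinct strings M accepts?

The useful subgraph on states {p0, p1, p4, p5, p7} is acyclic, so L(M) is finite; the longest accepting path visits 5 useful states, giving maximum string length 4.
Counting accepting paths from p4 by length: 1 of length 0, 1 of length 1, 2 of length 3, 2 of length 4. Total 6.

6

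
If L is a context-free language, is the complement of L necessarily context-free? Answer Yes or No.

CFLs are closed under union, so if they were also closed under complement they would be closed under intersection by De Morgan (L₁ ∩ L₂ is the complement of the union of the complements). But {aⁿbⁿcᵐ} ∩ {aᵐbⁿcⁿ} = {aⁿbⁿcⁿ} is not context-free although both operands are.

No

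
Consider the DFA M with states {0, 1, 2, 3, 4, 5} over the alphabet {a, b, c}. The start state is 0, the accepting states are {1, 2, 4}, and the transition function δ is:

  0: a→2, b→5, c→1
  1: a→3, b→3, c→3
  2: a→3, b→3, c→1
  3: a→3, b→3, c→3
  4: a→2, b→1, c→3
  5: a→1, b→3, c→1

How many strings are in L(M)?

The useful subgraph on states {0, 1, 2, 5} is acyclic, so L(M) is finite; the longest accepting path visits 3 useful states, giving maximum string length 2.
Counting accepting paths from 0 by length: 2 of length 1, 3 of length 2. Total 5.

5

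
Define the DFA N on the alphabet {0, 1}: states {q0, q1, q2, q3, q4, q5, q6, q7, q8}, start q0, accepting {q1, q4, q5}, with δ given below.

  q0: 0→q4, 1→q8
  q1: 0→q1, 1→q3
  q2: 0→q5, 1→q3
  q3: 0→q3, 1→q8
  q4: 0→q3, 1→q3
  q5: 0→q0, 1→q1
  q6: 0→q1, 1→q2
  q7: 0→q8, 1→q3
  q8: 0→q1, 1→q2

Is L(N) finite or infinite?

State q1 is reachable from the start and can reach an accepting state, and it lies on the cycle q1 → q1.
Traversing that cycle any number of times yields accepted strings of unbounded length, so the language is infinite.

infinite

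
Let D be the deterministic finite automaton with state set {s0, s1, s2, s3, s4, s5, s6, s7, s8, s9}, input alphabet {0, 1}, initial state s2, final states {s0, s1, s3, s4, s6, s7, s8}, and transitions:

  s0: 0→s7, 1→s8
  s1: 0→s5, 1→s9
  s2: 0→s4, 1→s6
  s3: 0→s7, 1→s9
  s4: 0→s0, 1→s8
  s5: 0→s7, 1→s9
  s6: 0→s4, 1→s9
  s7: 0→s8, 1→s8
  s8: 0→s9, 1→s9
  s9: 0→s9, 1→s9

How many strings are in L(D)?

The useful subgraph on states {s0, s2, s4, s6, s7, s8} is acyclic, so L(D) is finite; the longest accepting path visits 6 useful states, giving maximum string length 5.
Counting accepting paths from s2 by length: 2 of length 1, 3 of length 2, 4 of length 3, 4 of length 4, 2 of length 5. Total 15.

15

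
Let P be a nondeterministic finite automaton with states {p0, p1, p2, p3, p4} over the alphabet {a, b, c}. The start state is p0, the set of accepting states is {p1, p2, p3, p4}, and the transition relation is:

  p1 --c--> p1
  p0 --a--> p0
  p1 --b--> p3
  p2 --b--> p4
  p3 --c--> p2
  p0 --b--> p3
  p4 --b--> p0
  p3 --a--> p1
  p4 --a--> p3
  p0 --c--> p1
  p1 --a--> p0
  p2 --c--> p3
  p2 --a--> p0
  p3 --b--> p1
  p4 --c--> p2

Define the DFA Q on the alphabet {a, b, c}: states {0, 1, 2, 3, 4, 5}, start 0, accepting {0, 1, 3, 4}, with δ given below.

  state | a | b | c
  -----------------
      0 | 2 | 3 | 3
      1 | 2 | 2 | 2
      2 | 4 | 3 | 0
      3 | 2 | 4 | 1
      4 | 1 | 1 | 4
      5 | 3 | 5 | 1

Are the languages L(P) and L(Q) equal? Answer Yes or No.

No

The string ba is accepted by P but rejected by Q.
So L(P) ≠ L(Q).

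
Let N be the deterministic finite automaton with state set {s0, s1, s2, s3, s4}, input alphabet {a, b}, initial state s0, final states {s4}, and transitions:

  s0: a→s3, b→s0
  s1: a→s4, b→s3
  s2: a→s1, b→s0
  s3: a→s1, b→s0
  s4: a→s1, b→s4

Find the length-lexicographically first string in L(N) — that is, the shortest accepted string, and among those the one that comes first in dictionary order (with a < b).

aaa

A breadth-first search from s0 reaches an accepting state first via the path s0 → s3 → s1 → s4 on input aaa.
No string of length < 3 is accepted (BFS exhausts all shorter strings without reaching an accepting state), and aaa is the lexicographically least accepting string of length 3.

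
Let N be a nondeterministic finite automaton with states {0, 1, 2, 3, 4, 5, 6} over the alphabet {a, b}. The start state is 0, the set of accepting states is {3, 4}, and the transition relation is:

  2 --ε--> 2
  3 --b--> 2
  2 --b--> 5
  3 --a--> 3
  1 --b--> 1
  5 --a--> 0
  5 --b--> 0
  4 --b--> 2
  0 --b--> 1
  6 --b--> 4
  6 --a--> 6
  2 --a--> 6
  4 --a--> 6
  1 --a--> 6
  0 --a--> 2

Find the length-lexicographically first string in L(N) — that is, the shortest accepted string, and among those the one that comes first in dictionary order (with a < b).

A breadth-first search from 0 reaches an accepting state first via the path 0 → 2 → 6 → 4 on input aab.
No string of length < 3 is accepted (BFS exhausts all shorter strings without reaching an accepting state), and aab is the lexicographically least accepting string of length 3.

aab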